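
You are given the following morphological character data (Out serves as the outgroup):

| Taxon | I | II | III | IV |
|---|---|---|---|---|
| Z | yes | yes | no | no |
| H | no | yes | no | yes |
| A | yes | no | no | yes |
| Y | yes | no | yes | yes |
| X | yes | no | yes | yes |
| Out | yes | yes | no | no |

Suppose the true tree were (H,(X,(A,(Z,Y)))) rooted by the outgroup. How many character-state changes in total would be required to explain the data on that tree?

Map each character onto (H,(X,(A,(Z,Y)))) (rooted by Out) and count the minimum state changes it requires (Fitch parsimony):
I: 1; II: 2; III: 2; IV: 2.
Total tree length = 7.

7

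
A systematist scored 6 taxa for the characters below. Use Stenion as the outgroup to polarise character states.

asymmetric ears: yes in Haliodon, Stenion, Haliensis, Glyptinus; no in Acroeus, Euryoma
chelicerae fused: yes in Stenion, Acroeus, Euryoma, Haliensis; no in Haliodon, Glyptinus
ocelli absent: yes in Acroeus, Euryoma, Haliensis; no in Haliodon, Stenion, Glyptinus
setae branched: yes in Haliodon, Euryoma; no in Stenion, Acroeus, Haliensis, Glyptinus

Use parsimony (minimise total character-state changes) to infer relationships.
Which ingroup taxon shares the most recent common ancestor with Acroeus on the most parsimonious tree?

Euryoma

Character polarity is set by the outgroup: the derived state is whichever differs from the outgroup's state, so for asymmetric ears, chelicerae fused the derived state is 'no', and for the remaining characters it is 'yes'.
asymmetric ears: derived state 'no' in Acroeus and Euryoma only — synapomorphy for {Acroeus, Euryoma}.
chelicerae fused (derived state 'no') is shared by Glyptinus and Haliodon — a synapomorphy uniting that clade.
ocelli absent (derived state 'yes') is shared by Acroeus, Euryoma, and Haliensis — a synapomorphy uniting that clade.
setae branched groups Euryoma and Haliodon, which is incompatible with the clades supported by the remaining characters; treating it as convergent (homoplasy) costs fewer steps than any alternative tree.
Most parsimonious ingroup topology: (((Acroeus,Euryoma),Haliensis),(Haliodon,Glyptinus)).
Acroeus and Euryoma form a cherry on this tree, so they are sister taxa.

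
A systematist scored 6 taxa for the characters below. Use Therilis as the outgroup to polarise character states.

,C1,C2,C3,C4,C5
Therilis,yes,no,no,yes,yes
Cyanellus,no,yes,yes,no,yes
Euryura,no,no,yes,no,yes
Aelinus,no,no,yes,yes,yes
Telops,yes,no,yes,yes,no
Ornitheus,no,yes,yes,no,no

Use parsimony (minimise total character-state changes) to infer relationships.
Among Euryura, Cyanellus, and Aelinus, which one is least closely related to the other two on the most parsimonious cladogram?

Character polarity is set by the outgroup: the derived state is whichever differs from the outgroup's state, so for C1, C4, C5 the derived state is 'no', and for the remaining characters it is 'yes'.
C1: derived state 'no' in Aelinus, Cyanellus, Euryura, and Ornitheus only — synapomorphy for {Aelinus, Cyanellus, Euryura, Ornitheus}.
C2 (derived state 'yes') is shared by Cyanellus and Ornitheus — a synapomorphy uniting that clade.
All ingroup taxa share the derived state 'yes' for C3; it defines the ingroup but does not resolve relationships within it.
Only Cyanellus, Euryura, and Ornitheus show the derived state 'no' for C4, supporting them as a clade.
C5 (state 'no') occurs in Ornitheus and Telops but conflicts with the nesting implied by the other characters — most parsimoniously interpreted as homoplasy.
Most parsimonious ingroup topology: ((((Cyanellus,Ornitheus),Euryura),Aelinus),Telops).
Euryura and Cyanellus share a more recent common ancestor with each other than either does with Aelinus, so Aelinus is the least closely related of the three.

Aelinus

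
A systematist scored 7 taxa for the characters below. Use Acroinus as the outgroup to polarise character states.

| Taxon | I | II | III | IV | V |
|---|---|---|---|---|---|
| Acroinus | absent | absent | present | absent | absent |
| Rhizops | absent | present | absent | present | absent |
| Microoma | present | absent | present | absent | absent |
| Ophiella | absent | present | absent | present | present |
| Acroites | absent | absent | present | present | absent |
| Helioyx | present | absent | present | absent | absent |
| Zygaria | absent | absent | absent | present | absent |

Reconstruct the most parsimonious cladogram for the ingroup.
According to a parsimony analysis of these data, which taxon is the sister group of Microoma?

Character polarity is set by the outgroup: the derived state is whichever differs from the outgroup's state, so for III the derived state is 'absent', and for the remaining characters it is 'present'.
Only Helioyx and Microoma show the derived state 'present' for I, supporting them as a clade.
II (derived state 'present') is shared by Ophiella and Rhizops — a synapomorphy uniting that clade.
III: derived state 'absent' in Ophiella, Rhizops, and Zygaria only — synapomorphy for {Ophiella, Rhizops, Zygaria}.
IV: derived state 'present' in Acroites, Ophiella, Rhizops, and Zygaria only — synapomorphy for {Acroites, Ophiella, Rhizops, Zygaria}.
V: derived state 'present' in Ophiella only — an autapomorphy, so it tells us nothing about relationships among taxa.
Most parsimonious ingroup topology: ((((Rhizops,Ophiella),Zygaria),Acroites),(Microoma,Helioyx)).
Microoma and Helioyx form a cherry on this tree, so they are sister taxa.

Helioyx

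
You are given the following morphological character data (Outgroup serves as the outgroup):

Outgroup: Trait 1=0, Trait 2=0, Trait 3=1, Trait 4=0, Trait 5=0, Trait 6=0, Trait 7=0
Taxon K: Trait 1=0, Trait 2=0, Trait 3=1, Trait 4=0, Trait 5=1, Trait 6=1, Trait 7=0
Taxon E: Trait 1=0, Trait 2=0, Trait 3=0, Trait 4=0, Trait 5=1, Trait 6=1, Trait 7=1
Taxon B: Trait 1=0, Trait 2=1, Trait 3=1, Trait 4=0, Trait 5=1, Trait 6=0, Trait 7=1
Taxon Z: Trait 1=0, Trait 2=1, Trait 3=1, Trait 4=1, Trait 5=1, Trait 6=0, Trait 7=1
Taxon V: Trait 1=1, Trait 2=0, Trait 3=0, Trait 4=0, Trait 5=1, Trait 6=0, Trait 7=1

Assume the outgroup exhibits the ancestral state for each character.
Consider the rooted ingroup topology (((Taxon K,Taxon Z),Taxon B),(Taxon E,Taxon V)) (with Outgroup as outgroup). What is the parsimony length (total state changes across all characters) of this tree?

Map each character onto (((Taxon K,Taxon Z),Taxon B),(Taxon E,Taxon V)) (rooted by Outgroup) and count the minimum state changes it requires (Fitch parsimony):
Trait 1: 1; Trait 2: 2; Trait 3: 1; Trait 4: 1; Trait 5: 1; Trait 6: 2; Trait 7: 2.
Total tree length = 10.

10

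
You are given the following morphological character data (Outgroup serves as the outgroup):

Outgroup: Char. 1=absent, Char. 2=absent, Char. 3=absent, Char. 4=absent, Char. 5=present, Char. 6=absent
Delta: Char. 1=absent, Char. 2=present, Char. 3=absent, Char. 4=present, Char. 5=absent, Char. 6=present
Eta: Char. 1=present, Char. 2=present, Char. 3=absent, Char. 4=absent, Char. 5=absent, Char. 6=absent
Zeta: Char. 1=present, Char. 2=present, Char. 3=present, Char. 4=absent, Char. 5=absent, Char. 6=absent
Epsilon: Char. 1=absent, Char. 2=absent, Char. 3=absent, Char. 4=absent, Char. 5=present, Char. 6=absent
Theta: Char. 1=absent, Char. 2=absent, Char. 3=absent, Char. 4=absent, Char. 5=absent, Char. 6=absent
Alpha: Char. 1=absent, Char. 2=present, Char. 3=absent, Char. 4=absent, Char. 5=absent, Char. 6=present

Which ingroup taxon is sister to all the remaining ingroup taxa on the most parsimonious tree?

Character polarity is set by the outgroup: the derived state is whichever differs from the outgroup's state, so for Char. 5 the derived state is 'absent', and for the remaining characters it is 'present'.
Char. 1 (derived state 'present') is shared by Eta and Zeta — a synapomorphy uniting that clade.
Only Alpha, Delta, Eta, and Zeta show the derived state 'present' for Char. 2, supporting them as a clade.
Char. 3 (derived state 'present') is unique to Zeta (autapomorphy; uninformative for grouping).
Char. 4: derived state 'present' in Delta only — an autapomorphy, so it tells us nothing about relationships among taxa.
Char. 5 (derived state 'absent') is shared by Alpha, Delta, Eta, Theta, and Zeta — a synapomorphy uniting that clade.
Char. 6 (derived state 'present') is shared by Alpha and Delta — a synapomorphy uniting that clade.
Most parsimonious ingroup topology: ((((Delta,Alpha),(Eta,Zeta)),Theta),Epsilon).
Epsilon is sister to the clade containing all other ingroup taxa, so it is the earliest-diverging (most basal) ingroup lineage.

Epsilon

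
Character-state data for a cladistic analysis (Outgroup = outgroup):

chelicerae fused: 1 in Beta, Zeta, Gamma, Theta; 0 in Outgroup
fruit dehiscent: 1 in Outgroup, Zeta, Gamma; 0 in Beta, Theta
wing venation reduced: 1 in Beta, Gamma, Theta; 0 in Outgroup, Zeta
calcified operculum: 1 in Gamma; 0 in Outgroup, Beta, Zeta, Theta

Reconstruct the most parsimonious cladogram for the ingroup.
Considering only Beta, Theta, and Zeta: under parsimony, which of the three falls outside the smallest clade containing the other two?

Zeta

Character polarity is set by the outgroup: the derived state is whichever differs from the outgroup's state, so for fruit dehiscent the derived state is '0', and for the remaining characters it is '1'.
chelicerae fused (derived state '1') is shared by all ingroup taxa — unites the whole ingroup.
Only Beta and Theta show the derived state '0' for fruit dehiscent, supporting them as a clade.
wing venation reduced: derived state '1' in Beta, Gamma, and Theta only — synapomorphy for {Beta, Gamma, Theta}.
calcified operculum (derived state '1') is unique to Gamma (autapomorphy; uninformative for grouping).
Most parsimonious ingroup topology: (((Beta,Theta),Gamma),Zeta).
Beta and Theta share a more recent common ancestor with each other than either does with Zeta, so Zeta is the least closely related of the three.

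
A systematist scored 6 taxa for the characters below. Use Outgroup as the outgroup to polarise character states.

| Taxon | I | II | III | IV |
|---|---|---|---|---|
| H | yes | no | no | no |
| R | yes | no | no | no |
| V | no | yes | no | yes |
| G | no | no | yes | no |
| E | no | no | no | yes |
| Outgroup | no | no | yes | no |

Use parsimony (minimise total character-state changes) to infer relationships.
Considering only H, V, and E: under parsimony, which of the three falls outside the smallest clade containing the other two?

Character polarity is set by the outgroup: the derived state is whichever differs from the outgroup's state, so for III the derived state is 'no', and for the remaining characters it is 'yes'.
I: derived state 'yes' in H and R only — synapomorphy for {H, R}.
II (derived state 'yes') is unique to V (autapomorphy; uninformative for grouping).
III (derived state 'no') is shared by E, H, R, and V — a synapomorphy uniting that clade.
Only E and V show the derived state 'yes' for IV, supporting them as a clade.
Most parsimonious ingroup topology: (((E,V),(H,R)),G).
V and E share a more recent common ancestor with each other than either does with H, so H is the least closely related of the three.

H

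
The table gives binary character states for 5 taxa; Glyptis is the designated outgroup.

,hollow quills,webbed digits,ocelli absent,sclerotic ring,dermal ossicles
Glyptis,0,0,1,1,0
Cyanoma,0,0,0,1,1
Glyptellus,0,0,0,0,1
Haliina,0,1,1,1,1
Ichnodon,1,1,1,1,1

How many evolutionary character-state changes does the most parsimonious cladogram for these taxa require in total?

Character polarity is set by the outgroup: the derived state is whichever differs from the outgroup's state, so for ocelli absent, sclerotic ring the derived state is '0', and for the remaining characters it is '1'.
hollow quills (derived state '1') is unique to Ichnodon (autapomorphy; uninformative for grouping).
Only Haliina and Ichnodon show the derived state '1' for webbed digits, supporting them as a clade.
ocelli absent: derived state '0' in Cyanoma and Glyptellus only — synapomorphy for {Cyanoma, Glyptellus}.
sclerotic ring: derived state '0' in Glyptellus only — an autapomorphy, so it tells us nothing about relationships among taxa.
dermal ossicles (derived state '1') is shared by all ingroup taxa — unites the whole ingroup.
Most parsimonious ingroup topology: ((Cyanoma,Glyptellus),(Haliina,Ichnodon)).
Changes per character on this tree: hollow quills: 1; webbed digits: 1; ocelli absent: 1; sclerotic ring: 1; dermal ossicles: 1.
Total = 5.

5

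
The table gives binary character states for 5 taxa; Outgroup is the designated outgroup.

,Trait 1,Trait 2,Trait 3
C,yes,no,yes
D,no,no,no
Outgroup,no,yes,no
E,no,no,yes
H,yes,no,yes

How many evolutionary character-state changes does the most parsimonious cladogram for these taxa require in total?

Character polarity is set by the outgroup: the derived state is whichever differs from the outgroup's state, so for Trait 2 the derived state is 'no', and for the remaining characters it is 'yes'.
Only C and H show the derived state 'yes' for Trait 1, supporting them as a clade.
Trait 2 (derived state 'no') is shared by all ingroup taxa — unites the whole ingroup.
Trait 3: derived state 'yes' in C, E, and H only — synapomorphy for {C, E, H}.
Most parsimonious ingroup topology: (((H,C),E),D).
Changes per character on this tree: Trait 1: 1; Trait 2: 1; Trait 3: 1.
Total = 3.

3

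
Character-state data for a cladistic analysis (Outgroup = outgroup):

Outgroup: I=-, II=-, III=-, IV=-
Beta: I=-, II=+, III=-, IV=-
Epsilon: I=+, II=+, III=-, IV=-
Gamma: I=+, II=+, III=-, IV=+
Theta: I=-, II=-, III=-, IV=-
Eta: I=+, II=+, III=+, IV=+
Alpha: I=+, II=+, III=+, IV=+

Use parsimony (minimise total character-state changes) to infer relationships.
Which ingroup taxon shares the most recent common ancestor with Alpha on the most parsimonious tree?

The outgroup has state '-' for every character, so '+' is the derived state throughout.
I: derived state '+' in Alpha, Epsilon, Eta, and Gamma only — synapomorphy for {Alpha, Epsilon, Eta, Gamma}.
II: derived state '+' in Alpha, Beta, Epsilon, Eta, and Gamma only — synapomorphy for {Alpha, Beta, Epsilon, Eta, Gamma}.
Only Alpha and Eta show the derived state '+' for III, supporting them as a clade.
IV (derived state '+') is shared by Alpha, Eta, and Gamma — a synapomorphy uniting that clade.
Most parsimonious ingroup topology: ((Beta,(Epsilon,(Gamma,(Eta,Alpha)))),Theta).
Alpha and Eta form a cherry on this tree, so they are sister taxa.

Eta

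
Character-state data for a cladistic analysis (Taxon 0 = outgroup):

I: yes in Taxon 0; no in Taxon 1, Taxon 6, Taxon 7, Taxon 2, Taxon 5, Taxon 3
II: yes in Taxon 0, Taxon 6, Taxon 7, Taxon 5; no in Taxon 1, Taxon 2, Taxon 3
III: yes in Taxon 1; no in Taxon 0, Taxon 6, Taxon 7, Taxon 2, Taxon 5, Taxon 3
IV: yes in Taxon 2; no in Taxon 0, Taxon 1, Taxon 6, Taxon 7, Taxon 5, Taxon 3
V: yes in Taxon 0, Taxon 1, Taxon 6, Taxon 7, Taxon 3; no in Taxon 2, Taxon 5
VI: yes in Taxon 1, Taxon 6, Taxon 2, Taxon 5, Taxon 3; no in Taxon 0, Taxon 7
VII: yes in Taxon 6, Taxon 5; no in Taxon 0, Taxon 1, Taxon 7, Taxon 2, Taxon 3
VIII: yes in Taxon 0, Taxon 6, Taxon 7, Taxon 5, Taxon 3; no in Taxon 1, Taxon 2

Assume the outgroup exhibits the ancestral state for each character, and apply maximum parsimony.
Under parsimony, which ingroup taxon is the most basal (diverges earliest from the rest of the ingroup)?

Taxon 7

Character polarity is set by the outgroup: the derived state is whichever differs from the outgroup's state, so for I, II, V, VIII the derived state is 'no', and for the remaining characters it is 'yes'.
I (derived state 'no') is shared by all ingroup taxa — unites the whole ingroup.
II: derived state 'no' in Taxon 1, Taxon 2, and Taxon 3 only — synapomorphy for {Taxon 1, Taxon 2, Taxon 3}.
III: derived state 'yes' in Taxon 1 only — an autapomorphy, so it tells us nothing about relationships among taxa.
IV (derived state 'yes') is unique to Taxon 2 (autapomorphy; uninformative for grouping).
V (state 'no') occurs in Taxon 2 and Taxon 5 but conflicts with the nesting implied by the other characters — most parsimoniously interpreted as homoplasy.
VI (derived state 'yes') is shared by Taxon 1, Taxon 2, Taxon 3, Taxon 5, and Taxon 6 — a synapomorphy uniting that clade.
Only Taxon 5 and Taxon 6 show the derived state 'yes' for VII, supporting them as a clade.
Only Taxon 1 and Taxon 2 show the derived state 'no' for VIII, supporting them as a clade.
Most parsimonious ingroup topology: ((((Taxon 1,Taxon 2),Taxon 3),(Taxon 6,Taxon 5)),Taxon 7).
Taxon 7 is sister to the clade containing all other ingroup taxa, so it is the earliest-diverging (most basal) ingroup lineage.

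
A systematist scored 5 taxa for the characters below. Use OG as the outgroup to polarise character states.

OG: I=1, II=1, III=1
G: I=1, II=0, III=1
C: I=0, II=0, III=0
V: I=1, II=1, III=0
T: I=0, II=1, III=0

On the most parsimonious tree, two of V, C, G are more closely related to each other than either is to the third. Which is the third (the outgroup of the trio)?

The outgroup has state '1' for every character, so '0' is the derived state throughout.
Only C and T show the derived state '0' for I, supporting them as a clade.
II groups C and G, which is incompatible with the clades supported by the remaining characters; treating it as convergent (homoplasy) costs fewer steps than any alternative tree.
III (derived state '0') is shared by C, T, and V — a synapomorphy uniting that clade.
Most parsimonious ingroup topology: (G,((C,T),V)).
V and C share a more recent common ancestor with each other than either does with G, so G is the least closely related of the three.

G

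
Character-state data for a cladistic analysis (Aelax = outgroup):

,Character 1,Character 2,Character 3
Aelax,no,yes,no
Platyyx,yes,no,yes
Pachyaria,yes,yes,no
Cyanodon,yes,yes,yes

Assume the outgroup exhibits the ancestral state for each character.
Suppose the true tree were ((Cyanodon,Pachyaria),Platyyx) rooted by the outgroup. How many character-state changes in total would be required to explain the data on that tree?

Map each character onto ((Cyanodon,Pachyaria),Platyyx) (rooted by Aelax) and count the minimum state changes it requires (Fitch parsimony):
Character 1: 1; Character 2: 1; Character 3: 2.
Total tree length = 4.

4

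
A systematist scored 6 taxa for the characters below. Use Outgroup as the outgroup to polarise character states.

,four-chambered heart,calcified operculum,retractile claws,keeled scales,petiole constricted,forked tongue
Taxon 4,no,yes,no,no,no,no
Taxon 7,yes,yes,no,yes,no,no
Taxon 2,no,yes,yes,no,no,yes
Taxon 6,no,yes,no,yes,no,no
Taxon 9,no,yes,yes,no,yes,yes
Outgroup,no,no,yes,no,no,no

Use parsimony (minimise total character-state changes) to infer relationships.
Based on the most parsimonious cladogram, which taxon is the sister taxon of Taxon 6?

Taxon 7

Character polarity is set by the outgroup: the derived state is whichever differs from the outgroup's state, so for retractile claws the derived state is 'no', and for the remaining characters it is 'yes'.
four-chambered heart (derived state 'yes') is unique to Taxon 7 (autapomorphy; uninformative for grouping).
All ingroup taxa share the derived state 'yes' for calcified operculum; it defines the ingroup but does not resolve relationships within it.
Only Taxon 4, Taxon 6, and Taxon 7 show the derived state 'no' for retractile claws, supporting them as a clade.
keeled scales: derived state 'yes' in Taxon 6 and Taxon 7 only — synapomorphy for {Taxon 6, Taxon 7}.
petiole constricted: derived state 'yes' in Taxon 9 only — an autapomorphy, so it tells us nothing about relationships among taxa.
forked tongue (derived state 'yes') is shared by Taxon 2 and Taxon 9 — a synapomorphy uniting that clade.
Most parsimonious ingroup topology: ((Taxon 9,Taxon 2),((Taxon 7,Taxon 6),Taxon 4)).
Taxon 6 and Taxon 7 form a cherry on this tree, so they are sister taxa.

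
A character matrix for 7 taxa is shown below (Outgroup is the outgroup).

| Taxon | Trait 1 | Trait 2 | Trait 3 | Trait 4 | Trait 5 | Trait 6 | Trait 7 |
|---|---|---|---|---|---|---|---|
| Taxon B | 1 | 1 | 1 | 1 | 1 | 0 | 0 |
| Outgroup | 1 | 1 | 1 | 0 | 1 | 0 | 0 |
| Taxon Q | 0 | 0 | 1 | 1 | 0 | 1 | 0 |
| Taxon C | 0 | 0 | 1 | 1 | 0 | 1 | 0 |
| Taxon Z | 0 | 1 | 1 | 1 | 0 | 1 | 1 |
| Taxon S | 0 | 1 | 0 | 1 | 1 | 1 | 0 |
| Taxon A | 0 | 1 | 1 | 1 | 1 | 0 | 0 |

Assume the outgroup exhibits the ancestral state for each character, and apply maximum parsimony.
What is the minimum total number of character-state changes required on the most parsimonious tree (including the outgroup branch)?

7

Character polarity is set by the outgroup: the derived state is whichever differs from the outgroup's state, so for Trait 1, Trait 2, Trait 3, Trait 5 the derived state is '0', and for the remaining characters it is '1'.
Trait 1 (derived state '0') is shared by Taxon A, Taxon C, Taxon Q, Taxon S, and Taxon Z — a synapomorphy uniting that clade.
Trait 2 (derived state '0') is shared by Taxon C and Taxon Q — a synapomorphy uniting that clade.
Trait 3 (derived state '0') is unique to Taxon S (autapomorphy; uninformative for grouping).
Trait 4 (derived state '1') is shared by all ingroup taxa — unites the whole ingroup.
Trait 5 (derived state '0') is shared by Taxon C, Taxon Q, and Taxon Z — a synapomorphy uniting that clade.
Trait 6: derived state '1' in Taxon C, Taxon Q, Taxon S, and Taxon Z only — synapomorphy for {Taxon C, Taxon Q, Taxon S, Taxon Z}.
Trait 7 (derived state '1') is unique to Taxon Z (autapomorphy; uninformative for grouping).
Most parsimonious ingroup topology: (Taxon B,((((Taxon C,Taxon Q),Taxon Z),Taxon S),Taxon A)).
Changes per character on this tree: Trait 1: 1; Trait 2: 1; Trait 3: 1; Trait 4: 1; Trait 5: 1; Trait 6: 1; Trait 7: 1.
Total = 7.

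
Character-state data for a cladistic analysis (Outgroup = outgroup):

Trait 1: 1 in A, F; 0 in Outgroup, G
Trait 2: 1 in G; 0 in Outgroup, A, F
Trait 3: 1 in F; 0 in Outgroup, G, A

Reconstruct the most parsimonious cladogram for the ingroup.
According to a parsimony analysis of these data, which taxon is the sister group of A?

The outgroup has state '0' for every character, so '1' is the derived state throughout.
Trait 1 (derived state '1') is shared by A and F — a synapomorphy uniting that clade.
Trait 2 (derived state '1') is unique to G (autapomorphy; uninformative for grouping).
Trait 3: derived state '1' in F only — an autapomorphy, so it tells us nothing about relationships among taxa.
Most parsimonious ingroup topology: (G,(A,F)).
A and F form a cherry on this tree, so they are sister taxa.

F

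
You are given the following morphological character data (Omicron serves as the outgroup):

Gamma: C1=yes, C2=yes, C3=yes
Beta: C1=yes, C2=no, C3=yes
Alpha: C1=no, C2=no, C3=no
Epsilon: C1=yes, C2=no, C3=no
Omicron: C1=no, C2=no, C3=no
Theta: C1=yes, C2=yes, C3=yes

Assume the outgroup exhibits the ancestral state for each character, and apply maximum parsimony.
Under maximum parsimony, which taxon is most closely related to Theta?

Gamma

The outgroup has state 'no' for every character, so 'yes' is the derived state throughout.
C1 (derived state 'yes') is shared by Beta, Epsilon, Gamma, and Theta — a synapomorphy uniting that clade.
Only Gamma and Theta show the derived state 'yes' for C2, supporting them as a clade.
Only Beta, Gamma, and Theta show the derived state 'yes' for C3, supporting them as a clade.
Most parsimonious ingroup topology: ((((Gamma,Theta),Beta),Epsilon),Alpha).
Theta and Gamma form a cherry on this tree, so they are sister taxa.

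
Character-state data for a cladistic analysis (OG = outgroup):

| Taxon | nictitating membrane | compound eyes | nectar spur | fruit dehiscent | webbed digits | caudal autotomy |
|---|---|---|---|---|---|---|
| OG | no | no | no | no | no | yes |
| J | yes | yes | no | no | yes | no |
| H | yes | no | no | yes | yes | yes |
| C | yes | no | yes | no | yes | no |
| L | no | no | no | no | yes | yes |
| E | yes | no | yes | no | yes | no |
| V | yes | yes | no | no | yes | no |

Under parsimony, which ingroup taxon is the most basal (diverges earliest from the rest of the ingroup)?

L

Character polarity is set by the outgroup: the derived state is whichever differs from the outgroup's state, so for caudal autotomy the derived state is 'no', and for the remaining characters it is 'yes'.
nictitating membrane: derived state 'yes' in C, E, H, J, and V only — synapomorphy for {C, E, H, J, V}.
compound eyes: derived state 'yes' in J and V only — synapomorphy for {J, V}.
nectar spur (derived state 'yes') is shared by C and E — a synapomorphy uniting that clade.
fruit dehiscent (derived state 'yes') is unique to H (autapomorphy; uninformative for grouping).
webbed digits (derived state 'yes') is shared by all ingroup taxa — unites the whole ingroup.
Only C, E, J, and V show the derived state 'no' for caudal autotomy, supporting them as a clade.
Most parsimonious ingroup topology: ((((J,V),(C,E)),H),L).
L is sister to the clade containing all other ingroup taxa, so it is the earliest-diverging (most basal) ingroup lineage.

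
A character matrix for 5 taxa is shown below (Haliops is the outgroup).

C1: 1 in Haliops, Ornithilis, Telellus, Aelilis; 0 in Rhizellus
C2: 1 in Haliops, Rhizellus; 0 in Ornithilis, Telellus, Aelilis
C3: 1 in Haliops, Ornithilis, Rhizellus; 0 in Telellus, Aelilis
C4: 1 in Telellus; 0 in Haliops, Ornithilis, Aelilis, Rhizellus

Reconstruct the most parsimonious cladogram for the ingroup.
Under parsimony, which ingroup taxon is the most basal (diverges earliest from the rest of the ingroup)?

Character polarity is set by the outgroup: the derived state is whichever differs from the outgroup's state, so for C1, C2, C3 the derived state is '0', and for the remaining characters it is '1'.
C1 (derived state '0') is unique to Rhizellus (autapomorphy; uninformative for grouping).
C2: derived state '0' in Aelilis, Ornithilis, and Telellus only — synapomorphy for {Aelilis, Ornithilis, Telellus}.
Only Aelilis and Telellus show the derived state '0' for C3, supporting them as a clade.
C4: derived state '1' in Telellus only — an autapomorphy, so it tells us nothing about relationships among taxa.
Most parsimonious ingroup topology: ((Ornithilis,(Telellus,Aelilis)),Rhizellus).
Rhizellus is sister to the clade containing all other ingroup taxa, so it is the earliest-diverging (most basal) ingroup lineage.

Rhizellus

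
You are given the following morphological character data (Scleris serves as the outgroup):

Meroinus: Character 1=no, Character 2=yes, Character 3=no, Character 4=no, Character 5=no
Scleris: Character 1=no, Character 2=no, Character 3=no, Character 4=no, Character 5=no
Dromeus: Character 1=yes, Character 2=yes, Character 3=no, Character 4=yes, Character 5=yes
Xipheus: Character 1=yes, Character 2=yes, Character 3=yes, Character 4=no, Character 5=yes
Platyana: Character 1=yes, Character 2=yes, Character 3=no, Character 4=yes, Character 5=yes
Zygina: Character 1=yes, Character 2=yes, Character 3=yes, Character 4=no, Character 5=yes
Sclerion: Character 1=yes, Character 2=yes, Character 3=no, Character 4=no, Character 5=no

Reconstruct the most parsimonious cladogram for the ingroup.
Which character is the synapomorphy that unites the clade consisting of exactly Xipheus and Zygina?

Character 3

The outgroup has state 'no' for every character, so 'yes' is the derived state throughout.
Only Dromeus, Platyana, Sclerion, Xipheus, and Zygina show the derived state 'yes' for Character 1, supporting them as a clade.
Character 2 (derived state 'yes') is shared by all ingroup taxa — unites the whole ingroup.
Only Xipheus and Zygina show the derived state 'yes' for Character 3, supporting them as a clade.
Character 4: derived state 'yes' in Dromeus and Platyana only — synapomorphy for {Dromeus, Platyana}.
Character 5 (derived state 'yes') is shared by Dromeus, Platyana, Xipheus, and Zygina — a synapomorphy uniting that clade.
Most parsimonious ingroup topology: (Meroinus,(Sclerion,((Xipheus,Zygina),(Platyana,Dromeus)))).
The clade {Xipheus, Zygina} is supported by Character 3: its derived state 'yes' occurs in exactly those taxa and in no other taxon (including the outgroup).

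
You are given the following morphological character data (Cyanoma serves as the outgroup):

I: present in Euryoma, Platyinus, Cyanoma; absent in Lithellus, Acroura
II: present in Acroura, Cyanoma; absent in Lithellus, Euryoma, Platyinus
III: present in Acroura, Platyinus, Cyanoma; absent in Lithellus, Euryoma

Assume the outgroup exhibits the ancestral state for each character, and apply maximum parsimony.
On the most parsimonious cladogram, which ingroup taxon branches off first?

The outgroup has state 'present' for every character, so 'absent' is the derived state throughout.
I (state 'absent') occurs in Acroura and Lithellus but conflicts with the nesting implied by the other characters — most parsimoniously interpreted as homoplasy.
II: derived state 'absent' in Euryoma, Lithellus, and Platyinus only — synapomorphy for {Euryoma, Lithellus, Platyinus}.
III (derived state 'absent') is shared by Euryoma and Lithellus — a synapomorphy uniting that clade.
Most parsimonious ingroup topology: (((Lithellus,Euryoma),Platyinus),Acroura).
Acroura is sister to the clade containing all other ingroup taxa, so it is the earliest-diverging (most basal) ingroup lineage.

Acroura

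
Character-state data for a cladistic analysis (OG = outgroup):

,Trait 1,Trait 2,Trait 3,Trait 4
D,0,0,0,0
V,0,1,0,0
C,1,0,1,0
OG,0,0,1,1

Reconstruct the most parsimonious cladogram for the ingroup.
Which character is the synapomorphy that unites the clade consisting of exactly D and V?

Trait 3

Character polarity is set by the outgroup: the derived state is whichever differs from the outgroup's state, so for Trait 3, Trait 4 the derived state is '0', and for the remaining characters it is '1'.
Trait 1 (derived state '1') is unique to C (autapomorphy; uninformative for grouping).
Trait 2 (derived state '1') is unique to V (autapomorphy; uninformative for grouping).
Trait 3: derived state '0' in D and V only — synapomorphy for {D, V}.
All ingroup taxa share the derived state '0' for Trait 4; it defines the ingroup but does not resolve relationships within it.
Most parsimonious ingroup topology: ((V,D),C).
The clade {D, V} is supported by Trait 3: its derived state '0' occurs in exactly those taxa and in no other taxon (including the outgroup).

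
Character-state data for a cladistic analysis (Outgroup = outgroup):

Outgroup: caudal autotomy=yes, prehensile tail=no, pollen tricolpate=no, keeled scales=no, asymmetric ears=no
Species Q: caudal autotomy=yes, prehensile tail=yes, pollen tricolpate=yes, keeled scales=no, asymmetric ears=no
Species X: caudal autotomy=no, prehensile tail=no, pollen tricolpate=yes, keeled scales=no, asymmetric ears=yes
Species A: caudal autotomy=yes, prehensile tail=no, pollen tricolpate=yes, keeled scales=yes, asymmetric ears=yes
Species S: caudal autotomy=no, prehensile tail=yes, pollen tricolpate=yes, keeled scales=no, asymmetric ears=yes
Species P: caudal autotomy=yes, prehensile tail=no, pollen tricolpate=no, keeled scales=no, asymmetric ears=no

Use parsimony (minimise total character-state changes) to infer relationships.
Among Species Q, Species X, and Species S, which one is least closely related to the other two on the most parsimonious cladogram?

Species Q

Character polarity is set by the outgroup: the derived state is whichever differs from the outgroup's state, so for caudal autotomy the derived state is 'no', and for the remaining characters it is 'yes'.
Only Species S and Species X show the derived state 'no' for caudal autotomy, supporting them as a clade.
prehensile tail (state 'yes') occurs in Species Q and Species S but conflicts with the nesting implied by the other characters — most parsimoniously interpreted as homoplasy.
pollen tricolpate: derived state 'yes' in Species A, Species Q, Species S, and Species X only — synapomorphy for {Species A, Species Q, Species S, Species X}.
keeled scales: derived state 'yes' in Species A only — an autapomorphy, so it tells us nothing about relationships among taxa.
asymmetric ears: derived state 'yes' in Species A, Species S, and Species X only — synapomorphy for {Species A, Species S, Species X}.
Most parsimonious ingroup topology: ((Species Q,((Species X,Species S),Species A)),Species P).
Species X and Species S share a more recent common ancestor with each other than either does with Species Q, so Species Q is the least closely related of the three.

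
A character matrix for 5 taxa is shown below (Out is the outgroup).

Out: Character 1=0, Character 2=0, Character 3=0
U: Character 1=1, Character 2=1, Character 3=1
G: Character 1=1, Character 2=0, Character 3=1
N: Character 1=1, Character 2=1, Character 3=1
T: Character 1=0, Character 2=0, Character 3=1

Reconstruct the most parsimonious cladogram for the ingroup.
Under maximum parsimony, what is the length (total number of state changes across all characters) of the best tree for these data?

The outgroup has state '0' for every character, so '1' is the derived state throughout.
Only G, N, and U show the derived state '1' for Character 1, supporting them as a clade.
Character 2 (derived state '1') is shared by N and U — a synapomorphy uniting that clade.
Character 3 (derived state '1') is shared by all ingroup taxa — unites the whole ingroup.
Most parsimonious ingroup topology: (((U,N),G),T).
Changes per character on this tree: Character 1: 1; Character 2: 1; Character 3: 1.
Total = 3.

3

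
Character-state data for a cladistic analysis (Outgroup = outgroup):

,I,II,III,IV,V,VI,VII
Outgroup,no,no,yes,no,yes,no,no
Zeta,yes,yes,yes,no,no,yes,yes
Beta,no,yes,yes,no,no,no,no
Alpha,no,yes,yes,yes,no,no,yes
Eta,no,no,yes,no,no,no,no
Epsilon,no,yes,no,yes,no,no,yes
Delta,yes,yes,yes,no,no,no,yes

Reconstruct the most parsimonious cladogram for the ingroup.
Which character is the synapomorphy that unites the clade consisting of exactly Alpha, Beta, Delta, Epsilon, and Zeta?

Character polarity is set by the outgroup: the derived state is whichever differs from the outgroup's state, so for III, V the derived state is 'no', and for the remaining characters it is 'yes'.
I (derived state 'yes') is shared by Delta and Zeta — a synapomorphy uniting that clade.
Only Alpha, Beta, Delta, Epsilon, and Zeta show the derived state 'yes' for II, supporting them as a clade.
III (derived state 'no') is unique to Epsilon (autapomorphy; uninformative for grouping).
Only Alpha and Epsilon show the derived state 'yes' for IV, supporting them as a clade.
V (derived state 'no') is shared by all ingroup taxa — unites the whole ingroup.
VI (derived state 'yes') is unique to Zeta (autapomorphy; uninformative for grouping).
VII (derived state 'yes') is shared by Alpha, Delta, Epsilon, and Zeta — a synapomorphy uniting that clade.
Most parsimonious ingroup topology: ((((Zeta,Delta),(Alpha,Epsilon)),Beta),Eta).
The clade {Alpha, Beta, Delta, Epsilon, Zeta} is supported by II: its derived state 'yes' occurs in exactly those taxa and in no other taxon (including the outgroup).

II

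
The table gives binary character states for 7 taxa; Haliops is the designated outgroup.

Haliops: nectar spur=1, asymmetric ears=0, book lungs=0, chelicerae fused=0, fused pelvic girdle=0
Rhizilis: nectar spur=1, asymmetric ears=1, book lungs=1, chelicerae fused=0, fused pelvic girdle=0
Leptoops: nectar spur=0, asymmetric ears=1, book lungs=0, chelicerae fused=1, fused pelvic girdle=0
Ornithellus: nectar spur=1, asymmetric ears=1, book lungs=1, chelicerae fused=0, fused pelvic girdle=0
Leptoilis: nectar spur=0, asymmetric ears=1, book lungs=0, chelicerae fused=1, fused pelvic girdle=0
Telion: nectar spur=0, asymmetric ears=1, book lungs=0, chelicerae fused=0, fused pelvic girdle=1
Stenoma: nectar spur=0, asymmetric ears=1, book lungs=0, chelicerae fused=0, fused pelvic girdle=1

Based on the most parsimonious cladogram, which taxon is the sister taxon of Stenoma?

Character polarity is set by the outgroup: the derived state is whichever differs from the outgroup's state, so for nectar spur the derived state is '0', and for the remaining characters it is '1'.
Only Leptoilis, Leptoops, Stenoma, and Telion show the derived state '0' for nectar spur, supporting them as a clade.
asymmetric ears (derived state '1') is shared by all ingroup taxa — unites the whole ingroup.
book lungs (derived state '1') is shared by Ornithellus and Rhizilis — a synapomorphy uniting that clade.
chelicerae fused: derived state '1' in Leptoilis and Leptoops only — synapomorphy for {Leptoilis, Leptoops}.
fused pelvic girdle: derived state '1' in Stenoma and Telion only — synapomorphy for {Stenoma, Telion}.
Most parsimonious ingroup topology: ((Rhizilis,Ornithellus),((Leptoops,Leptoilis),(Telion,Stenoma))).
Stenoma and Telion form a cherry on this tree, so they are sister taxa.

Telion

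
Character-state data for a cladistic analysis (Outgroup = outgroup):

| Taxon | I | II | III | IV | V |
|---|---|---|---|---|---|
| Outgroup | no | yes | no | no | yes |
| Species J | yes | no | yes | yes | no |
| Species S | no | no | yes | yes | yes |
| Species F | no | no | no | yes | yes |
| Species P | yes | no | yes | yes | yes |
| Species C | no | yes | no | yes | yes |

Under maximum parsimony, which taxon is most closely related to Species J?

Species P

Character polarity is set by the outgroup: the derived state is whichever differs from the outgroup's state, so for II, V the derived state is 'no', and for the remaining characters it is 'yes'.
I: derived state 'yes' in Species J and Species P only — synapomorphy for {Species J, Species P}.
Only Species F, Species J, Species P, and Species S show the derived state 'no' for II, supporting them as a clade.
III (derived state 'yes') is shared by Species J, Species P, and Species S — a synapomorphy uniting that clade.
IV (derived state 'yes') is shared by all ingroup taxa — unites the whole ingroup.
V: derived state 'no' in Species J only — an autapomorphy, so it tells us nothing about relationships among taxa.
Most parsimonious ingroup topology: ((((Species J,Species P),Species S),Species F),Species C).
Species J and Species P form a cherry on this tree, so they are sister taxa.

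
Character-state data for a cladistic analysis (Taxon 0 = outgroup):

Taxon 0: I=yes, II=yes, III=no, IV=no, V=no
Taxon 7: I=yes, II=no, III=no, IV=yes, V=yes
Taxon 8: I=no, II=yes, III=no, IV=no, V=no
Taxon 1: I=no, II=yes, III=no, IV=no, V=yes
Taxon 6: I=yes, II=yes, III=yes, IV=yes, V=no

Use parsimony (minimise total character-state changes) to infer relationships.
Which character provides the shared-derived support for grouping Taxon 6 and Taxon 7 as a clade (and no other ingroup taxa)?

Character polarity is set by the outgroup: the derived state is whichever differs from the outgroup's state, so for I, II the derived state is 'no', and for the remaining characters it is 'yes'.
I: derived state 'no' in Taxon 1 and Taxon 8 only — synapomorphy for {Taxon 1, Taxon 8}.
II (derived state 'no') is unique to Taxon 7 (autapomorphy; uninformative for grouping).
III: derived state 'yes' in Taxon 6 only — an autapomorphy, so it tells us nothing about relationships among taxa.
IV (derived state 'yes') is shared by Taxon 6 and Taxon 7 — a synapomorphy uniting that clade.
V (state 'yes') occurs in Taxon 1 and Taxon 7 but conflicts with the nesting implied by the other characters — most parsimoniously interpreted as homoplasy.
Most parsimonious ingroup topology: ((Taxon 7,Taxon 6),(Taxon 8,Taxon 1)).
The clade {Taxon 6, Taxon 7} is supported by IV: its derived state 'yes' occurs in exactly those taxa and in no other taxon (including the outgroup).

IV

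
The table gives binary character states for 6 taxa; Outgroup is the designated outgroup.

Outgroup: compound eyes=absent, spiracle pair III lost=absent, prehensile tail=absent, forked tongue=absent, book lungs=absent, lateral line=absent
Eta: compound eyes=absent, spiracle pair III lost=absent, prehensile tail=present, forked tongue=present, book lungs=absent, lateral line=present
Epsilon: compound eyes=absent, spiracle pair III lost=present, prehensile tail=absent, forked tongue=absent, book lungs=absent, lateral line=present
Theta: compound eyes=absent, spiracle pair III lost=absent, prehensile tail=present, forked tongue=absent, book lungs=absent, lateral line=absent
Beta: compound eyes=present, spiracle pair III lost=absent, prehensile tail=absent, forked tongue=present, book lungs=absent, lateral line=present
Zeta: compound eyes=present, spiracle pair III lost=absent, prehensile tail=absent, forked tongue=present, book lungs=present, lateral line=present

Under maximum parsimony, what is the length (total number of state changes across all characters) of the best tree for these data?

7

The outgroup has state 'absent' for every character, so 'present' is the derived state throughout.
compound eyes: derived state 'present' in Beta and Zeta only — synapomorphy for {Beta, Zeta}.
spiracle pair III lost: derived state 'present' in Epsilon only — an autapomorphy, so it tells us nothing about relationships among taxa.
prehensile tail groups Eta and Theta, which is incompatible with the clades supported by the remaining characters; treating it as convergent (homoplasy) costs fewer steps than any alternative tree.
Only Beta, Eta, and Zeta show the derived state 'present' for forked tongue, supporting them as a clade.
book lungs (derived state 'present') is unique to Zeta (autapomorphy; uninformative for grouping).
lateral line: derived state 'present' in Beta, Epsilon, Eta, and Zeta only — synapomorphy for {Beta, Epsilon, Eta, Zeta}.
Most parsimonious ingroup topology: (((Eta,(Beta,Zeta)),Epsilon),Theta).
Changes per character on this tree: compound eyes: 1; spiracle pair III lost: 1; prehensile tail: 2; forked tongue: 1; book lungs: 1; lateral line: 1.
Total = 7.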